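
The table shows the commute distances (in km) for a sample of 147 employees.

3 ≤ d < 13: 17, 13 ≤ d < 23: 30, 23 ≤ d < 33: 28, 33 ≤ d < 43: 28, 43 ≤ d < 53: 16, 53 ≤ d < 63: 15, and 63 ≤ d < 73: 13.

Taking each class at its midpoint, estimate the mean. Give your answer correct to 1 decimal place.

Midpoints: 8, 18, 28, 38, 48, 58, 68
Σfm = 17×8 + 30×18 + 28×28 + 28×38 + 16×48 + 15×58 + 13×68 = 5046
n = Σf = 147
Mean = 5046 / 147 = 34.3265

34.3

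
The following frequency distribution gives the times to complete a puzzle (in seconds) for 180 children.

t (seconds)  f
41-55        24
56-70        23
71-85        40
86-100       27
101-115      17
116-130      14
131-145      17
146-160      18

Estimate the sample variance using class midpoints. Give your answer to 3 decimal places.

Midpoints: 48, 63, 78, 93, 108, 123, 138, 153
n = 180, Σfm = 16890, mean = 93.8333
Σfm² = 1778670
Σf(m − x̄)² = Σfm² − (Σfm)²/n = 1778670 − 16890²/180 = 193825.0000
Sample variance = 193825.0000 / 179 = 1082.8212

1082.821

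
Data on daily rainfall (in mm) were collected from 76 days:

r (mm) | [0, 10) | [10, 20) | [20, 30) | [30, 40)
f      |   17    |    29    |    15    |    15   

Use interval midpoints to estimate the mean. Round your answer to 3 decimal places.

18.684

Midpoints: 5, 15, 25, 35
Σfm = 17×5 + 29×15 + 15×25 + 15×35 = 1420
n = Σf = 76
Mean = 1420 / 76 = 18.6842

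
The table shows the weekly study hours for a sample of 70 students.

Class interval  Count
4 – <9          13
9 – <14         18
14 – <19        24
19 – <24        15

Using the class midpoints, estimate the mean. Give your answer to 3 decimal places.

Midpoints: 6.5, 11.5, 16.5, 21.5
Σfm = 13×6.5 + 18×11.5 + 24×16.5 + 15×21.5 = 1010
n = Σf = 70
Mean = 1010 / 70 = 14.4286

14.429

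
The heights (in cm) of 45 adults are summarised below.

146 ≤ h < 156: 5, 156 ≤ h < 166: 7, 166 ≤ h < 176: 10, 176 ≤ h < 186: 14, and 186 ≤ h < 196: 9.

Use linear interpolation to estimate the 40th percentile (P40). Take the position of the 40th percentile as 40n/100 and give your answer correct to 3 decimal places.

Cumulative frequencies: 5, 12, 22, 36, 45
n = 45; position = 40n/100 = 18.
This falls in the class 166 ≤ h < 176: L = 166, F = 12, f = 10, h = 10.
40th percentile ≈ 166 + ((18 − 12) / 10) × 10 = 172.0000

172.000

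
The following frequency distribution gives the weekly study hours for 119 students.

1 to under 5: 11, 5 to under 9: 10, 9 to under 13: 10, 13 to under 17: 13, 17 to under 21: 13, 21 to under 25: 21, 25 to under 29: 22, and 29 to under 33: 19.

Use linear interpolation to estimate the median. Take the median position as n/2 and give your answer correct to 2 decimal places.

Cumulative frequencies: 11, 21, 31, 44, 57, 78, 100, 119
n = 119; position = n/2 = 59.5.
This falls in the class 21 to under 25: L = 21, F = 57, f = 21, h = 4.
Median ≈ 21 + ((59.5 − 57) / 21) × 4 = 21.4762

21.48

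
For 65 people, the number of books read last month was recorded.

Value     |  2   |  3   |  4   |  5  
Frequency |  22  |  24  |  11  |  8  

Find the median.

3

Cumulative frequencies: 22, 46, 57, 65
n = 65, so the median is the value in position (n+1)/2 = 33.
Position 33 falls at value 3.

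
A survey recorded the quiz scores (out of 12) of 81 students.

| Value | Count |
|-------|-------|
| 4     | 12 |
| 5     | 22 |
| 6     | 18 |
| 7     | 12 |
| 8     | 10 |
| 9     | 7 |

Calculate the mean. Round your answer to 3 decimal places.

Values: 4, 5, 6, 7, 8, 9
Σfx = 12×4 + 22×5 + 18×6 + 12×7 + 10×8 + 7×9 = 493
n = Σf = 81
Mean = 493 / 81 = 6.0864

6.086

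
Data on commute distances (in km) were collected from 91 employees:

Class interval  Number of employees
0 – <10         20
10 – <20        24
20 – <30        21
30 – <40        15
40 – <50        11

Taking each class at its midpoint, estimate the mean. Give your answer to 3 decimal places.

22.033

Midpoints: 5, 15, 25, 35, 45
Σfm = 20×5 + 24×15 + 21×25 + 15×35 + 11×45 = 2005
n = Σf = 91
Mean = 2005 / 91 = 22.0330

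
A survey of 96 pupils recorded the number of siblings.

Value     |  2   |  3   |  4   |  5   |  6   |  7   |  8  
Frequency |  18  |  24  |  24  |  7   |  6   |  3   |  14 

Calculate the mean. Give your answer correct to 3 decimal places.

4.250

Values: 2, 3, 4, 5, 6, 7, 8
Σfx = 18×2 + 24×3 + 24×4 + 7×5 + 6×6 + 3×7 + 14×8 = 408
n = Σf = 96
Mean = 408 / 96 = 4.2500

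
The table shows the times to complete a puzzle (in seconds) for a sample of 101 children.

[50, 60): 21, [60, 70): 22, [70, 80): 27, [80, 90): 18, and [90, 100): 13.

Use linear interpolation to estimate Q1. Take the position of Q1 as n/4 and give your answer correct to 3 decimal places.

Cumulative frequencies: 21, 43, 70, 88, 101
n = 101; position = n/4 = 25.25.
This falls in the class [60, 70): L = 60, F = 21, f = 22, h = 10.
Lower quartile ≈ 60 + ((25.25 − 21) / 22) × 10 = 61.9318

61.932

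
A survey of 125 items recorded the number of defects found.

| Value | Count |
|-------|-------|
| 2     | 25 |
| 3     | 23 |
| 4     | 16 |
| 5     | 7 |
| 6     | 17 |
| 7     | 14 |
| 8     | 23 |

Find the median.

Cumulative frequencies: 25, 48, 64, 71, 88, 102, 125
n = 125, so the median is the value in position (n+1)/2 = 63.
Position 63 falls at value 4.

4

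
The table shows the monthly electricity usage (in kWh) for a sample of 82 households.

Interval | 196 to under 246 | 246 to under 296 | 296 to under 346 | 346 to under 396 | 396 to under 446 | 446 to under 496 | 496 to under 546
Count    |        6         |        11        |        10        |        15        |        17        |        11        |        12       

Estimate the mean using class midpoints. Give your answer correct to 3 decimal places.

Midpoints: 221, 271, 321, 371, 421, 471, 521
Σfm = 6×221 + 11×271 + 10×321 + 15×371 + 17×421 + 11×471 + 12×521 = 31672
n = Σf = 82
Mean = 31672 / 82 = 386.2439

386.244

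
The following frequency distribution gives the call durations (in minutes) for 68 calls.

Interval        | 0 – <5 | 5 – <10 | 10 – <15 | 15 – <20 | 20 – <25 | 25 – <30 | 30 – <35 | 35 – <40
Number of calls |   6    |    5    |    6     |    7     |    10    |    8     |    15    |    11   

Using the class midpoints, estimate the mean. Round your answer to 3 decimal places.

Midpoints: 2.5, 7.5, 12.5, 17.5, 22.5, 27.5, 32.5, 37.5
Σfm = 6×2.5 + 5×7.5 + 6×12.5 + 7×17.5 + 10×22.5 + 8×27.5 + 15×32.5 + 11×37.5 = 1595
n = Σf = 68
Mean = 1595 / 68 = 23.4559

23.456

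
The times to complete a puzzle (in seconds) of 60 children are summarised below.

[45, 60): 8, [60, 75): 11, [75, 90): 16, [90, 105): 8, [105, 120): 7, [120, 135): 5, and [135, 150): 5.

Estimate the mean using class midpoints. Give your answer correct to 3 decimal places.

Midpoints: 52.5, 67.5, 82.5, 97.5, 112.5, 127.5, 142.5
Σfm = 8×52.5 + 11×67.5 + 16×82.5 + 8×97.5 + 7×112.5 + 5×127.5 + 5×142.5 = 5400
n = Σf = 60
Mean = 5400 / 60 = 90.0000

90.000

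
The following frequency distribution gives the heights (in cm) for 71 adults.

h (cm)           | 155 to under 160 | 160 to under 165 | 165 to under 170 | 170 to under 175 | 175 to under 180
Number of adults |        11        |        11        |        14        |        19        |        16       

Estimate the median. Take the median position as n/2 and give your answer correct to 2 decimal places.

169.82

Cumulative frequencies: 11, 22, 36, 55, 71
n = 71; position = n/2 = 35.5.
This falls in the class 165 to under 170: L = 165, F = 22, f = 14, h = 5.
Median ≈ 165 + ((35.5 − 22) / 14) × 5 = 169.8214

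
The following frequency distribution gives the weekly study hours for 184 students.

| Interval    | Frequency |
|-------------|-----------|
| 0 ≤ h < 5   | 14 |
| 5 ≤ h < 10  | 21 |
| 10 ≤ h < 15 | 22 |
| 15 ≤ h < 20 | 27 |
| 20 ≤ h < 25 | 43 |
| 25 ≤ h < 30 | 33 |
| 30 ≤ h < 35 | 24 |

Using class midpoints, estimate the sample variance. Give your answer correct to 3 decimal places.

Midpoints: 2.5, 7.5, 12.5, 17.5, 22.5, 27.5, 32.5
n = 184, Σfm = 3595, mean = 19.5380
Σfm² = 85050
Σf(m − x̄)² = Σfm² − (Σfm)²/n = 85050 − 3595²/184 = 14810.7337
Sample variance = 14810.7337 / 183 = 80.9330

80.933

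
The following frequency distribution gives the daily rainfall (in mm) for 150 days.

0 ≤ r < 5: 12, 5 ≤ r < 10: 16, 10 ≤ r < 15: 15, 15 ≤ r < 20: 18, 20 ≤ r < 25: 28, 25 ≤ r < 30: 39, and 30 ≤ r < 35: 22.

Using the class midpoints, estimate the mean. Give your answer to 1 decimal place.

20.5

Midpoints: 2.5, 7.5, 12.5, 17.5, 22.5, 27.5, 32.5
Σfm = 12×2.5 + 16×7.5 + 15×12.5 + 18×17.5 + 28×22.5 + 39×27.5 + 22×32.5 = 3070
n = Σf = 150
Mean = 3070 / 150 = 20.4667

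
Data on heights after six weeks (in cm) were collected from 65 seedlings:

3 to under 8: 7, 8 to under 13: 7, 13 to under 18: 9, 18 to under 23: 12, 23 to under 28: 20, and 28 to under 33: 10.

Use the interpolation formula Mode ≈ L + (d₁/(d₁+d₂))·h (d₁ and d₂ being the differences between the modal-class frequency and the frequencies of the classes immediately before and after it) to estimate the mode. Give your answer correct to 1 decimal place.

Modal class: 23 to under 28 (highest frequency 20).
d₁ = 20 − 12 = 8, d₂ = 20 − 10 = 10
Mode ≈ 23 + (8/(8+10)) × 5 = 23 + 2.2222 = 25.2222

25.2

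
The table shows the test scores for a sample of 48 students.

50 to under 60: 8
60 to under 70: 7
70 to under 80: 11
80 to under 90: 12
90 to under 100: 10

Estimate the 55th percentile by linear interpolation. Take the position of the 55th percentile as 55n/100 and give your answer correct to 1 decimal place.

80.3

Cumulative frequencies: 8, 15, 26, 38, 48
n = 48; position = 55n/100 = 26.4.
This falls in the class 80 to under 90: L = 80, F = 26, f = 12, h = 10.
55th percentile ≈ 80 + ((26.4 − 26) / 12) × 10 = 80.3333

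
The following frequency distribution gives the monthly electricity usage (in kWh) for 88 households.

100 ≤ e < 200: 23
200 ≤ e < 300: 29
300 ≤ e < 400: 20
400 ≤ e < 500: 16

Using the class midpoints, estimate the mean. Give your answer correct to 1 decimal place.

283.0

Midpoints: 150, 250, 350, 450
Σfm = 23×150 + 29×250 + 20×350 + 16×450 = 24900
n = Σf = 88
Mean = 24900 / 88 = 282.9545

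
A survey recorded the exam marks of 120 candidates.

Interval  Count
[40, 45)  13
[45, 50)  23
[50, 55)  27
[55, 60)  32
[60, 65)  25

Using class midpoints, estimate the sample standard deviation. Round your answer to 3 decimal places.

Midpoints: 42.5, 47.5, 52.5, 57.5, 62.5
n = 120, Σfm = 6465, mean = 53.8750
Σfm² = 353250
Σf(m − x̄)² = Σfm² − (Σfm)²/n = 353250 − 6465²/120 = 4948.1250
Sample variance = 4948.1250 / 119 = 41.5809
Standard deviation = √41.5809 = 6.4483

6.448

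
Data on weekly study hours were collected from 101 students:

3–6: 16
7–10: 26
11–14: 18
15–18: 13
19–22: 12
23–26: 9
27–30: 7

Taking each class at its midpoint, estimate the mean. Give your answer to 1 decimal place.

Midpoints: 4.5, 8.5, 12.5, 16.5, 20.5, 24.5, 28.5
Σfm = 16×4.5 + 26×8.5 + 18×12.5 + 13×16.5 + 12×20.5 + 9×24.5 + 7×28.5 = 1398.5
n = Σf = 101
Mean = 1398.5 / 101 = 13.8465

13.8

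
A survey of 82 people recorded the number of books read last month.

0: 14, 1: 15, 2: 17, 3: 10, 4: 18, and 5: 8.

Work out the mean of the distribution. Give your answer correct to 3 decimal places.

2.329

Values: 0, 1, 2, 3, 4, 5
Σfx = 14×0 + 15×1 + 17×2 + 10×3 + 18×4 + 8×5 = 191
n = Σf = 82
Mean = 191 / 82 = 2.3293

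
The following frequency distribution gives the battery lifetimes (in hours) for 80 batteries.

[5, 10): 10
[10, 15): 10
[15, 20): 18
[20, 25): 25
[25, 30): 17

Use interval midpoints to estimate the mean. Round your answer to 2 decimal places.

Midpoints: 7.5, 12.5, 17.5, 22.5, 27.5
Σfm = 10×7.5 + 10×12.5 + 18×17.5 + 25×22.5 + 17×27.5 = 1545
n = Σf = 80
Mean = 1545 / 80 = 19.3125

19.31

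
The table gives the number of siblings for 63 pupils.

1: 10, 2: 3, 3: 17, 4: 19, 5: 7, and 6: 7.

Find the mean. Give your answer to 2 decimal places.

Values: 1, 2, 3, 4, 5, 6
Σfx = 10×1 + 3×2 + 17×3 + 19×4 + 7×5 + 7×6 = 220
n = Σf = 63
Mean = 220 / 63 = 3.4921

3.49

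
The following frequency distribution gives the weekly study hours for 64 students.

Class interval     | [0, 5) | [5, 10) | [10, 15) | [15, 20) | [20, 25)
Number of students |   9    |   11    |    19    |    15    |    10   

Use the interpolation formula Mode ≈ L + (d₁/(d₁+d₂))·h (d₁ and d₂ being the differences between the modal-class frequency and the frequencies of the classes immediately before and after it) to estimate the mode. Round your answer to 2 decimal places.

Modal class: [10, 15) (highest frequency 19).
d₁ = 19 − 11 = 8, d₂ = 19 − 15 = 4
Mode ≈ 10 + (8/(8+4)) × 5 = 10 + 3.3333 = 13.3333

13.33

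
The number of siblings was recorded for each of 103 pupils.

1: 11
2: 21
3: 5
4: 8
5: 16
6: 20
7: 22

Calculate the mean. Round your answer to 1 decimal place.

4.4

Values: 1, 2, 3, 4, 5, 6, 7
Σfx = 11×1 + 21×2 + 5×3 + 8×4 + 16×5 + 20×6 + 22×7 = 454
n = Σf = 103
Mean = 454 / 103 = 4.4078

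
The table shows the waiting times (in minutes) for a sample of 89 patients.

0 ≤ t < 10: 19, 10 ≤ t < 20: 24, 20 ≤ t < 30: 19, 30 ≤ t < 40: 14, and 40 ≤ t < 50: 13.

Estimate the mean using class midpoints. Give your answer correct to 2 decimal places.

22.53

Midpoints: 5, 15, 25, 35, 45
Σfm = 19×5 + 24×15 + 19×25 + 14×35 + 13×45 = 2005
n = Σf = 89
Mean = 2005 / 89 = 22.5281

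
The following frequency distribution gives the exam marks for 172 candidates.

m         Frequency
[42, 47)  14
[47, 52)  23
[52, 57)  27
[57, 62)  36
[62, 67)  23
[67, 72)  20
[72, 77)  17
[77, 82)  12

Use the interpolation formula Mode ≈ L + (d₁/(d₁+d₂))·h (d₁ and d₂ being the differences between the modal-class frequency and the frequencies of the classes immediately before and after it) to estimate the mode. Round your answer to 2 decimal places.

59.05

Modal class: [57, 62) (highest frequency 36).
d₁ = 36 − 27 = 9, d₂ = 36 − 23 = 13
Mode ≈ 57 + (9/(9+13)) × 5 = 57 + 2.0455 = 59.0455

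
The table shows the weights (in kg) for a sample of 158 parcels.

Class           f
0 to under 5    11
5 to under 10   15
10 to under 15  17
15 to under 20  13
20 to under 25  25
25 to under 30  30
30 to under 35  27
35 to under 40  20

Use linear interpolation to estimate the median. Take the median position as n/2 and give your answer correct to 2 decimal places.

24.60

Cumulative frequencies: 11, 26, 43, 56, 81, 111, 138, 158
n = 158; position = n/2 = 79.
This falls in the class 20 to under 25: L = 20, F = 56, f = 25, h = 5.
Median ≈ 20 + ((79 − 56) / 25) × 5 = 24.6000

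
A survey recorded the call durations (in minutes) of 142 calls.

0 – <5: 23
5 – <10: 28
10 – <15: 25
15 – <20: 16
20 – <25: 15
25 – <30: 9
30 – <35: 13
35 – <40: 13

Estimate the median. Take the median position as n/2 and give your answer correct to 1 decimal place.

Cumulative frequencies: 23, 51, 76, 92, 107, 116, 129, 142
n = 142; position = n/2 = 71.
This falls in the class 10 – <15: L = 10, F = 51, f = 25, h = 5.
Median ≈ 10 + ((71 − 51) / 25) × 5 = 14.0000

14.0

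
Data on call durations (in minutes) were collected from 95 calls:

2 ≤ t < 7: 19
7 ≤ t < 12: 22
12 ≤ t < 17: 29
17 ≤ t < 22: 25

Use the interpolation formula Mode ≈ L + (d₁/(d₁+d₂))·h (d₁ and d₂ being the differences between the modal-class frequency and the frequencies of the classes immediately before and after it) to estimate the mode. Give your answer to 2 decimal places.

15.18

Modal class: 12 ≤ t < 17 (highest frequency 29).
d₁ = 29 − 22 = 7, d₂ = 29 − 25 = 4
Mode ≈ 12 + (7/(7+4)) × 5 = 12 + 3.1818 = 15.1818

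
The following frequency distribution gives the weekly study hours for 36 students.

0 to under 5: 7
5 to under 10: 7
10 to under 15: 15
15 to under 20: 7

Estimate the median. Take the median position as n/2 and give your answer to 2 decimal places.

Cumulative frequencies: 7, 14, 29, 36
n = 36; position = n/2 = 18.
This falls in the class 10 to under 15: L = 10, F = 14, f = 15, h = 5.
Median ≈ 10 + ((18 − 14) / 15) × 5 = 11.3333

11.33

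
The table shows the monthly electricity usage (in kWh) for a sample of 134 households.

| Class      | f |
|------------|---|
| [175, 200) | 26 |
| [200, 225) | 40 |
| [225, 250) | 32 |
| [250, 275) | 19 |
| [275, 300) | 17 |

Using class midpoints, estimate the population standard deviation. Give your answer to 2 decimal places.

32.01

Midpoints: 187.5, 212.5, 237.5, 262.5, 287.5
n = 134, Σfm = 30850, mean = 230.2239
Σfm² = 7239687.5
Σf(m − x̄)² = Σfm² − (Σfm)²/n = 7239687.5 − 30850²/134 = 137280.7836
Population variance = 137280.7836 / 134 = 1024.4835
Standard deviation = √1024.4835 = 32.0076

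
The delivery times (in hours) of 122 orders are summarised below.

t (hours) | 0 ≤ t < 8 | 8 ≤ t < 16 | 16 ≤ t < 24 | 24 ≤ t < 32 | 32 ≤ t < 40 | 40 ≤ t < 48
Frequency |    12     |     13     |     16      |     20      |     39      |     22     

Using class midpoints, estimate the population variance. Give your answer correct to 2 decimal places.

158.84

Midpoints: 4, 12, 20, 28, 36, 44
n = 122, Σfm = 3456, mean = 28.3279
Σfm² = 117280
Σf(m − x̄)² = Σfm² − (Σfm)²/n = 117280 − 3456²/122 = 19378.8852
Population variance = 19378.8852 / 122 = 158.8433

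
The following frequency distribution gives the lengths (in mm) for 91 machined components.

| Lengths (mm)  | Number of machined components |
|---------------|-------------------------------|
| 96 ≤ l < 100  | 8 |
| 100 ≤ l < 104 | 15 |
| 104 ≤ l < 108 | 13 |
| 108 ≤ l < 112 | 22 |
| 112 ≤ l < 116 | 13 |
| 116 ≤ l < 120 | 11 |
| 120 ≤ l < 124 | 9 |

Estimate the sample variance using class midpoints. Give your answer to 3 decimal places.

50.262

Midpoints: 98, 102, 106, 110, 114, 118, 122
n = 91, Σfm = 9990, mean = 109.7802
Σfm² = 1101228
Σf(m − x̄)² = Σfm² − (Σfm)²/n = 1101228 − 9990²/91 = 4523.6044
Sample variance = 4523.6044 / 90 = 50.2623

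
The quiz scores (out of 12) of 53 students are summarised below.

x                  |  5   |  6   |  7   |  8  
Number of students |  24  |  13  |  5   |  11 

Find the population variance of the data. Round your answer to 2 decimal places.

1.37

Values: 5, 6, 7, 8
n = 53, Σfx = 321, mean = 6.0566
Σfx² = 2017
Σf(x − x̄)² = Σfx² − (Σfx)²/n = 2017 − 321²/53 = 72.8302
Population variance = 72.8302 / 53 = 1.3742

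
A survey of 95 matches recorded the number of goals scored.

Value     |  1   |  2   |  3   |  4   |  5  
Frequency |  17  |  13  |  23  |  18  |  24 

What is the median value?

3

Cumulative frequencies: 17, 30, 53, 71, 95
n = 95, so the median is the value in position (n+1)/2 = 48.
Position 48 falls at value 3.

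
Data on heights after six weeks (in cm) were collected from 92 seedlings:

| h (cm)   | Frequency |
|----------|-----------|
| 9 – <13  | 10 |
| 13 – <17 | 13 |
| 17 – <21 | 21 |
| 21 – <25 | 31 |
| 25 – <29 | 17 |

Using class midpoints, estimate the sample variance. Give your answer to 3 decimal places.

Midpoints: 11, 15, 19, 23, 27
n = 92, Σfm = 1876, mean = 20.3913
Σfm² = 40508
Σf(m − x̄)² = Σfm² − (Σfm)²/n = 40508 − 1876²/92 = 2253.9130
Sample variance = 2253.9130 / 91 = 24.7683

24.768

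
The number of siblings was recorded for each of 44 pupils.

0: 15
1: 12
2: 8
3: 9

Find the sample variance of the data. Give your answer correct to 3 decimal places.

Values: 0, 1, 2, 3
n = 44, Σfx = 55, mean = 1.2500
Σfx² = 125
Σf(x − x̄)² = Σfx² − (Σfx)²/n = 125 − 55²/44 = 56.2500
Sample variance = 56.2500 / 43 = 1.3081

1.308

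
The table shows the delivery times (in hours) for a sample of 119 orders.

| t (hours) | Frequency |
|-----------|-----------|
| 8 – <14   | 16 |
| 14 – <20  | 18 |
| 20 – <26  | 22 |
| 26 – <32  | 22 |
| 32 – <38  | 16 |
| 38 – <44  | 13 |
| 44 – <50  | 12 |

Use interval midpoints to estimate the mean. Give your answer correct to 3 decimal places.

27.588

Midpoints: 11, 17, 23, 29, 35, 41, 47
Σfm = 16×11 + 18×17 + 22×23 + 22×29 + 16×35 + 13×41 + 12×47 = 3283
n = Σf = 119
Mean = 3283 / 119 = 27.5882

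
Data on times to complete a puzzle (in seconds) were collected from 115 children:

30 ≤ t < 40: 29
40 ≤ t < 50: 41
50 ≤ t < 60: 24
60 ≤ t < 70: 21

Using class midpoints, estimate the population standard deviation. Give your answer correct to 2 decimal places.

10.43

Midpoints: 35, 45, 55, 65
n = 115, Σfm = 5545, mean = 48.2174
Σfm² = 279875
Σf(m − x̄)² = Σfm² − (Σfm)²/n = 279875 − 5545²/115 = 12509.5652
Population variance = 12509.5652 / 115 = 108.7788
Standard deviation = √108.7788 = 10.4297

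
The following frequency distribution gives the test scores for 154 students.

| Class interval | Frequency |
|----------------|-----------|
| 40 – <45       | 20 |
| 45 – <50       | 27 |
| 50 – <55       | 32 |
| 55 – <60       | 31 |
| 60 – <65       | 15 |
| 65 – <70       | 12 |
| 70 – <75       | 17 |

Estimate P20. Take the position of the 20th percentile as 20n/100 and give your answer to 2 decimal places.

Cumulative frequencies: 20, 47, 79, 110, 125, 137, 154
n = 154; position = 20n/100 = 30.8.
This falls in the class 45 – <50: L = 45, F = 20, f = 27, h = 5.
20th percentile ≈ 45 + ((30.8 − 20) / 27) × 5 = 47.0000

47.00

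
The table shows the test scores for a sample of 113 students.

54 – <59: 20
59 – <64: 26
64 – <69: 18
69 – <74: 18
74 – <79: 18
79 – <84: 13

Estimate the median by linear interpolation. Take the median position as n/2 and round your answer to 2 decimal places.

66.92

Cumulative frequencies: 20, 46, 64, 82, 100, 113
n = 113; position = n/2 = 56.5.
This falls in the class 64 – <69: L = 64, F = 46, f = 18, h = 5.
Median ≈ 64 + ((56.5 − 46) / 18) × 5 = 66.9167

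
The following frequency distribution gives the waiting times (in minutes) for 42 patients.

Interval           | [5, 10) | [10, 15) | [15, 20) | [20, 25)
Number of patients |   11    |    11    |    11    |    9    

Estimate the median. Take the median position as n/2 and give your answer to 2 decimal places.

14.55

Cumulative frequencies: 11, 22, 33, 42
n = 42; position = n/2 = 21.
This falls in the class [10, 15): L = 10, F = 11, f = 11, h = 5.
Median ≈ 10 + ((21 − 11) / 11) × 5 = 14.5455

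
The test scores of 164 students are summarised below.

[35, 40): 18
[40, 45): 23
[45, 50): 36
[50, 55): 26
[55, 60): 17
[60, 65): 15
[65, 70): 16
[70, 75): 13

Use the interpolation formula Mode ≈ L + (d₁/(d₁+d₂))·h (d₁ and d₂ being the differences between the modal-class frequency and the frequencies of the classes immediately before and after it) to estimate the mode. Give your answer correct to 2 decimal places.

47.83

Modal class: [45, 50) (highest frequency 36).
d₁ = 36 − 23 = 13, d₂ = 36 − 26 = 10
Mode ≈ 45 + (13/(13+10)) × 5 = 45 + 2.8261 = 47.8261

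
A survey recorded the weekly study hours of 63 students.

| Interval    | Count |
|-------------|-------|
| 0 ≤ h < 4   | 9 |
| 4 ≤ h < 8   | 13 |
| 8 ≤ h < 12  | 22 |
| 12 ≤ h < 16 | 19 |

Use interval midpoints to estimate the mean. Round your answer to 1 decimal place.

9.2

Midpoints: 2, 6, 10, 14
Σfm = 9×2 + 13×6 + 22×10 + 19×14 = 582
n = Σf = 63
Mean = 582 / 63 = 9.2381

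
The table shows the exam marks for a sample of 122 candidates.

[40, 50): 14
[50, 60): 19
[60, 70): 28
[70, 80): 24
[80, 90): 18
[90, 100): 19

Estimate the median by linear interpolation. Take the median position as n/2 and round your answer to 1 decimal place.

70.0

Cumulative frequencies: 14, 33, 61, 85, 103, 122
n = 122; position = n/2 = 61.
This falls in the class [60, 70): L = 60, F = 33, f = 28, h = 10.
Median ≈ 60 + ((61 − 33) / 28) × 10 = 70.0000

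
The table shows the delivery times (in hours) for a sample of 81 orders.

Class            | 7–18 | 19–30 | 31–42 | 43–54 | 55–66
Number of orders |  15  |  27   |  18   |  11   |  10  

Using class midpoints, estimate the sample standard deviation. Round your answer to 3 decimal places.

15.277

Midpoints: 12.5, 24.5, 36.5, 48.5, 60.5
n = 81, Σfm = 2644.5, mean = 32.6481
Σfm² = 105008.25
Σf(m − x̄)² = Σfm² − (Σfm)²/n = 105008.25 − 2644.5²/81 = 18670.2222
Sample variance = 18670.2222 / 80 = 233.3778
Standard deviation = √233.3778 = 15.2767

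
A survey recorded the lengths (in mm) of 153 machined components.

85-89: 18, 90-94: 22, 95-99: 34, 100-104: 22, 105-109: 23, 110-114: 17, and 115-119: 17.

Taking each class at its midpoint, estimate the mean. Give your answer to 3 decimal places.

Midpoints: 87, 92, 97, 102, 107, 112, 117
Σfm = 18×87 + 22×92 + 34×97 + 22×102 + 23×107 + 17×112 + 17×117 = 15486
n = Σf = 153
Mean = 15486 / 153 = 101.2157

101.216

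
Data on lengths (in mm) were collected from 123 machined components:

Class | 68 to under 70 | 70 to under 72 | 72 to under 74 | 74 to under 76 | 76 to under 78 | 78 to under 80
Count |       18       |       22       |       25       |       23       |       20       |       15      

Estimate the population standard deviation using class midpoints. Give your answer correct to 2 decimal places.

Midpoints: 69, 71, 73, 75, 77, 79
n = 123, Σfm = 9079, mean = 73.8130
Σfm² = 671395
Σf(m − x̄)² = Σfm² − (Σfm)²/n = 671395 − 9079²/123 = 1246.6992
Population variance = 1246.6992 / 123 = 10.1358
Standard deviation = √10.1358 = 3.1837

3.18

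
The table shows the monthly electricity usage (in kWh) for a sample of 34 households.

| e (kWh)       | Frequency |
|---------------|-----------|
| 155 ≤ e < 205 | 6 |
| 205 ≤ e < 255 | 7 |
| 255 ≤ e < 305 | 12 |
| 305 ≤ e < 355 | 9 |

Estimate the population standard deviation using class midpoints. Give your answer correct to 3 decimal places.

Midpoints: 180, 230, 280, 330
n = 34, Σfm = 9020, mean = 265.2941
Σfm² = 2485600
Σf(m − x̄)² = Σfm² − (Σfm)²/n = 2485600 − 9020²/34 = 92647.0588
Population variance = 92647.0588 / 34 = 2724.9135
Standard deviation = √2724.9135 = 52.2007

52.201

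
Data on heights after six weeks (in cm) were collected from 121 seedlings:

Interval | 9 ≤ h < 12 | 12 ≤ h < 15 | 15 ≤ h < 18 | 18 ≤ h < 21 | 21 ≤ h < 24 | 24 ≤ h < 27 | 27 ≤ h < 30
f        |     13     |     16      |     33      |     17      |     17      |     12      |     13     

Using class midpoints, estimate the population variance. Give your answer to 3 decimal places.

29.100

Midpoints: 10.5, 13.5, 16.5, 19.5, 22.5, 25.5, 28.5
n = 121, Σfm = 2287.5, mean = 18.9050
Σfm² = 46766.25
Σf(m − x̄)² = Σfm² − (Σfm)²/n = 46766.25 − 2287.5²/121 = 3521.1570
Population variance = 3521.1570 / 121 = 29.1005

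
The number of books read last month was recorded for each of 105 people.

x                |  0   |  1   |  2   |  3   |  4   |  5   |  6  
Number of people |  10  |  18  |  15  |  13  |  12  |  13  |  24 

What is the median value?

3

Cumulative frequencies: 10, 28, 43, 56, 68, 81, 105
n = 105, so the median is the value in position (n+1)/2 = 53.
Position 53 falls at value 3.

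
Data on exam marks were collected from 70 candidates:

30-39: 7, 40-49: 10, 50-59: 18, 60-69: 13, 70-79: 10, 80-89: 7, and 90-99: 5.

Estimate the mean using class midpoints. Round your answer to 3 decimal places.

Midpoints: 34.5, 44.5, 54.5, 64.5, 74.5, 84.5, 94.5
Σfm = 7×34.5 + 10×44.5 + 18×54.5 + 13×64.5 + 10×74.5 + 7×84.5 + 5×94.5 = 4315
n = Σf = 70
Mean = 4315 / 70 = 61.6429

61.643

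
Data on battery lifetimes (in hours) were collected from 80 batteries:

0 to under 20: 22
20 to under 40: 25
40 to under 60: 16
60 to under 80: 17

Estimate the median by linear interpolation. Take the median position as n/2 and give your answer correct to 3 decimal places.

Cumulative frequencies: 22, 47, 63, 80
n = 80; position = n/2 = 40.
This falls in the class 20 to under 40: L = 20, F = 22, f = 25, h = 20.
Median ≈ 20 + ((40 − 22) / 25) × 20 = 34.4000

34.400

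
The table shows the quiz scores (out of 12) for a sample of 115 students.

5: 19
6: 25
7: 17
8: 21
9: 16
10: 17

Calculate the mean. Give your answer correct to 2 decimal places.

Values: 5, 6, 7, 8, 9, 10
Σfx = 19×5 + 25×6 + 17×7 + 21×8 + 16×9 + 17×10 = 846
n = Σf = 115
Mean = 846 / 115 = 7.3565

7.36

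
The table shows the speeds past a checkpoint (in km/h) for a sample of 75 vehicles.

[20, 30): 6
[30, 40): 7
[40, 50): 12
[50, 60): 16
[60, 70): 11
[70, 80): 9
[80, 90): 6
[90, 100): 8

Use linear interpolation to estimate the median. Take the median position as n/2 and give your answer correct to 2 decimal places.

Cumulative frequencies: 6, 13, 25, 41, 52, 61, 67, 75
n = 75; position = n/2 = 37.5.
This falls in the class [50, 60): L = 50, F = 25, f = 16, h = 10.
Median ≈ 50 + ((37.5 − 25) / 16) × 10 = 57.8125

57.81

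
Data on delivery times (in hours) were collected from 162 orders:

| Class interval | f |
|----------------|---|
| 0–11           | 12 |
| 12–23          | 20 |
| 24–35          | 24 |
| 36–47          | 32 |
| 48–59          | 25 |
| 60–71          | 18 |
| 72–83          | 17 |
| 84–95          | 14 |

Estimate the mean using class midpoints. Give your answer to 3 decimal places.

Midpoints: 5.5, 17.5, 29.5, 41.5, 53.5, 65.5, 77.5, 89.5
Σfm = 12×5.5 + 20×17.5 + 24×29.5 + 32×41.5 + 25×53.5 + 18×65.5 + 17×77.5 + 14×89.5 = 7539
n = Σf = 162
Mean = 7539 / 162 = 46.5370

46.537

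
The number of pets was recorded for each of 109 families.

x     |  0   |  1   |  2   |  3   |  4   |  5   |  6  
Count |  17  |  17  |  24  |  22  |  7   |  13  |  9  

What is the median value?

2

Cumulative frequencies: 17, 34, 58, 80, 87, 100, 109
n = 109, so the median is the value in position (n+1)/2 = 55.
Position 55 falls at value 2.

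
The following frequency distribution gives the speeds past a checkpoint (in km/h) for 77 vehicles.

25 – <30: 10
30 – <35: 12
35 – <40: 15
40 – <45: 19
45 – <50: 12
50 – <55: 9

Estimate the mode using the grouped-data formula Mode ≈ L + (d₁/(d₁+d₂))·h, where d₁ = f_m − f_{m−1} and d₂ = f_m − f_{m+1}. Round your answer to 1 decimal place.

Modal class: 40 – <45 (highest frequency 19).
d₁ = 19 − 15 = 4, d₂ = 19 − 12 = 7
Mode ≈ 40 + (4/(4+7)) × 5 = 40 + 1.8182 = 41.8182

41.8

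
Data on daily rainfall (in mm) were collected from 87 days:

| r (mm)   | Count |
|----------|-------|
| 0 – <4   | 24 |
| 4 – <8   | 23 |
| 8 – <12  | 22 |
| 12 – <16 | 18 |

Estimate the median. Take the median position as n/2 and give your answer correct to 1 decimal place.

7.4

Cumulative frequencies: 24, 47, 69, 87
n = 87; position = n/2 = 43.5.
This falls in the class 4 – <8: L = 4, F = 24, f = 23, h = 4.
Median ≈ 4 + ((43.5 − 24) / 23) × 4 = 7.3913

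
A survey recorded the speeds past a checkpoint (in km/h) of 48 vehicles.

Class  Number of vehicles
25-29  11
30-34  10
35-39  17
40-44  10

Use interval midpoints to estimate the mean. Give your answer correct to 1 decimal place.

Midpoints: 27, 32, 37, 42
Σfm = 11×27 + 10×32 + 17×37 + 10×42 = 1666
n = Σf = 48
Mean = 1666 / 48 = 34.7083

34.7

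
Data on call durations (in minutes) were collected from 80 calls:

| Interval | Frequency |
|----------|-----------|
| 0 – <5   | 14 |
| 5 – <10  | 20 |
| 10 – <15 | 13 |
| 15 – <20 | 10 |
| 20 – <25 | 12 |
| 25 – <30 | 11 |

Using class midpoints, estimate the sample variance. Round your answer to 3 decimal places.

Midpoints: 2.5, 7.5, 12.5, 17.5, 22.5, 27.5
n = 80, Σfm = 1095, mean = 13.6875
Σfm² = 20700
Σf(m − x̄)² = Σfm² − (Σfm)²/n = 20700 − 1095²/80 = 5712.1875
Sample variance = 5712.1875 / 79 = 72.3062

72.306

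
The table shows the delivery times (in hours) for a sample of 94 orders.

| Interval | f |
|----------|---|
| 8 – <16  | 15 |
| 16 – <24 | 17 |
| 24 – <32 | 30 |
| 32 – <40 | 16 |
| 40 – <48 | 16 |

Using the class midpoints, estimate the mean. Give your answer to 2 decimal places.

28.09

Midpoints: 12, 20, 28, 36, 44
Σfm = 15×12 + 17×20 + 30×28 + 16×36 + 16×44 = 2640
n = Σf = 94
Mean = 2640 / 94 = 28.0851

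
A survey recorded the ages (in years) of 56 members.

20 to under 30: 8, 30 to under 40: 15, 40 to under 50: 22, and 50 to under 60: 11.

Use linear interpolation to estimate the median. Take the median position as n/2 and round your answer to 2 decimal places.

42.27

Cumulative frequencies: 8, 23, 45, 56
n = 56; position = n/2 = 28.
This falls in the class 40 to under 50: L = 40, F = 23, f = 22, h = 10.
Median ≈ 40 + ((28 − 23) / 22) × 10 = 42.2727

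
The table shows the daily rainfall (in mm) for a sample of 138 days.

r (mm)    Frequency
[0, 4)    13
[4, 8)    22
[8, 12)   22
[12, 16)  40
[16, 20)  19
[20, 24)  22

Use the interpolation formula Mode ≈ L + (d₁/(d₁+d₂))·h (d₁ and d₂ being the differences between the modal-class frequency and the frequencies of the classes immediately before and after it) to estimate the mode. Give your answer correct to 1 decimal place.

Modal class: [12, 16) (highest frequency 40).
d₁ = 40 − 22 = 18, d₂ = 40 − 19 = 21
Mode ≈ 12 + (18/(18+21)) × 4 = 12 + 1.8462 = 13.8462

13.8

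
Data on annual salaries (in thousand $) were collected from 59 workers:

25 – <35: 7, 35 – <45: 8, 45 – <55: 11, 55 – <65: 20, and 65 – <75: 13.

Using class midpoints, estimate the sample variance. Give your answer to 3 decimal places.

Midpoints: 30, 40, 50, 60, 70
n = 59, Σfm = 3190, mean = 54.0678
Σfm² = 182300
Σf(m − x̄)² = Σfm² − (Σfm)²/n = 182300 − 3190²/59 = 9823.7288
Sample variance = 9823.7288 / 58 = 169.3746

169.375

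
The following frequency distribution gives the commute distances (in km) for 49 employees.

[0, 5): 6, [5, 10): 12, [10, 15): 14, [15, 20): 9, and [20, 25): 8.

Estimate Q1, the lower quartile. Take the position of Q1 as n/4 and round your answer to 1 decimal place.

Cumulative frequencies: 6, 18, 32, 41, 49
n = 49; position = n/4 = 12.25.
This falls in the class [5, 10): L = 5, F = 6, f = 12, h = 5.
Lower quartile ≈ 5 + ((12.25 − 6) / 12) × 5 = 7.6042

7.6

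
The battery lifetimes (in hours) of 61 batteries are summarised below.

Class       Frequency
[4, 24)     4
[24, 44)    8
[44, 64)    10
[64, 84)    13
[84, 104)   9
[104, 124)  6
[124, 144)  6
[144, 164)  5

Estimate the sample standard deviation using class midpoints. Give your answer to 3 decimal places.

39.814

Midpoints: 14, 34, 54, 74, 94, 114, 134, 154
n = 61, Σfm = 4934, mean = 80.8852
Σfm² = 494196
Σf(m − x̄)² = Σfm² − (Σfm)²/n = 494196 − 4934²/61 = 95108.1967
Sample variance = 95108.1967 / 60 = 1585.1366
Standard deviation = √1585.1366 = 39.8138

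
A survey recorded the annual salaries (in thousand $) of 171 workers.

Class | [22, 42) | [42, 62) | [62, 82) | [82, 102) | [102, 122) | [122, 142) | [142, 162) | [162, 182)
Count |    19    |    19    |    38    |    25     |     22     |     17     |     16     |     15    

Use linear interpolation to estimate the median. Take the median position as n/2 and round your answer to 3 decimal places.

89.600

Cumulative frequencies: 19, 38, 76, 101, 123, 140, 156, 171
n = 171; position = n/2 = 85.5.
This falls in the class [82, 102): L = 82, F = 76, f = 25, h = 20.
Median ≈ 82 + ((85.5 − 76) / 25) × 20 = 89.6000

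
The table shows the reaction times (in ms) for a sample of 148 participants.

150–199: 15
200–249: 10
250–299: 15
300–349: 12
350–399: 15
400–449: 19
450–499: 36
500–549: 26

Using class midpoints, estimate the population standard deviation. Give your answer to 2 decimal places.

Midpoints: 174.5, 224.5, 274.5, 324.5, 374.5, 424.5, 474.5, 524.5
n = 148, Σfm = 57276, mean = 387.0000
Σfm² = 24140187
Σf(m − x̄)² = Σfm² − (Σfm)²/n = 24140187 − 57276²/148 = 1974375.0000
Population variance = 1974375.0000 / 148 = 13340.3716
Standard deviation = √13340.3716 = 115.5005

115.50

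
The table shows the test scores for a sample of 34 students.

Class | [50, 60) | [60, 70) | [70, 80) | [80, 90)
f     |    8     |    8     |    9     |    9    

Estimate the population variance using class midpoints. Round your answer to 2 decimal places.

124.65

Midpoints: 55, 65, 75, 85
n = 34, Σfm = 2400, mean = 70.5882
Σfm² = 173650
Σf(m − x̄)² = Σfm² − (Σfm)²/n = 173650 − 2400²/34 = 4238.2353
Population variance = 4238.2353 / 34 = 124.6540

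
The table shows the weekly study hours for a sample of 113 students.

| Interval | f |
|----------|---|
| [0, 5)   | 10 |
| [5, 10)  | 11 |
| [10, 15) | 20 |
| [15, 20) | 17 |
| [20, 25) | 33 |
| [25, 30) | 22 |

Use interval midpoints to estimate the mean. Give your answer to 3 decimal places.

Midpoints: 2.5, 7.5, 12.5, 17.5, 22.5, 27.5
Σfm = 10×2.5 + 11×7.5 + 20×12.5 + 17×17.5 + 33×22.5 + 22×27.5 = 2002.5
n = Σf = 113
Mean = 2002.5 / 113 = 17.7212

17.721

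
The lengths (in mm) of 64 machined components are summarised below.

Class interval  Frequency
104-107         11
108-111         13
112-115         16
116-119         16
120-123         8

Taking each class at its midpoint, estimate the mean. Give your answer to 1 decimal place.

Midpoints: 105.5, 109.5, 113.5, 117.5, 121.5
Σfm = 11×105.5 + 13×109.5 + 16×113.5 + 16×117.5 + 8×121.5 = 7252
n = Σf = 64
Mean = 7252 / 64 = 113.3125

113.3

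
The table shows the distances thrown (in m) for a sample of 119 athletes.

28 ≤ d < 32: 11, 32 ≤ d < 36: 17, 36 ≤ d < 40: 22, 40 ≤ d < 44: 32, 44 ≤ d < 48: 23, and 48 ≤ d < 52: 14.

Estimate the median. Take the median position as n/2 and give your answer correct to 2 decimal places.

41.19

Cumulative frequencies: 11, 28, 50, 82, 105, 119
n = 119; position = n/2 = 59.5.
This falls in the class 40 ≤ d < 44: L = 40, F = 50, f = 32, h = 4.
Median ≈ 40 + ((59.5 − 50) / 32) × 4 = 41.1875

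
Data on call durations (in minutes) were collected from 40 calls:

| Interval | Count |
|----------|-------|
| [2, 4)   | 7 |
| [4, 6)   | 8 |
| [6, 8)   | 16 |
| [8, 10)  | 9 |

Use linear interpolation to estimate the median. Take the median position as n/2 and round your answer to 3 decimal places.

Cumulative frequencies: 7, 15, 31, 40
n = 40; position = n/2 = 20.
This falls in the class [6, 8): L = 6, F = 15, f = 16, h = 2.
Median ≈ 6 + ((20 − 15) / 16) × 2 = 6.6250

6.625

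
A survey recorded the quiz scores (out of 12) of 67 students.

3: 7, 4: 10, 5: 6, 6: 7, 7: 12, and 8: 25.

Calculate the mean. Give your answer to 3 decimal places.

6.224

Values: 3, 4, 5, 6, 7, 8
Σfx = 7×3 + 10×4 + 6×5 + 7×6 + 12×7 + 25×8 = 417
n = Σf = 67
Mean = 417 / 67 = 6.2239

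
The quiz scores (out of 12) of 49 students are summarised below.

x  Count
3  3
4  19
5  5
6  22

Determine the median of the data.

5

Cumulative frequencies: 3, 22, 27, 49
n = 49, so the median is the value in position (n+1)/2 = 25.
Position 25 falls at value 5.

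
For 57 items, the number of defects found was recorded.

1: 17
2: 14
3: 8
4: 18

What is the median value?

Cumulative frequencies: 17, 31, 39, 57
n = 57, so the median is the value in position (n+1)/2 = 29.
Position 29 falls at value 2.

2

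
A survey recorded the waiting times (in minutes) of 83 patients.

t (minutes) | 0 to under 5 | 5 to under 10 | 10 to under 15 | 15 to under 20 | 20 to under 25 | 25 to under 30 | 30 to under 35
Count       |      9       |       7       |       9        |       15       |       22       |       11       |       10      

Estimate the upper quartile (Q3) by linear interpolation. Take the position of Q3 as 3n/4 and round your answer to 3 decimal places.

Cumulative frequencies: 9, 16, 25, 40, 62, 73, 83
n = 83; position = 3n/4 = 62.25.
This falls in the class 25 to under 30: L = 25, F = 62, f = 11, h = 5.
Upper quartile ≈ 25 + ((62.25 − 62) / 11) × 5 = 25.1136

25.114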